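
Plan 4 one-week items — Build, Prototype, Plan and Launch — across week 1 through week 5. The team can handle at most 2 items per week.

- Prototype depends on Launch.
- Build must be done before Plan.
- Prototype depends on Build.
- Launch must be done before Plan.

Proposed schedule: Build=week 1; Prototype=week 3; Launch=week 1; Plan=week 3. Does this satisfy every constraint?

Launch must be done before Plan — holds.
Prototype depends on Build — holds.
Build must be done before Plan — holds.
The team can handle at most 2 items per week — holds.
Prototype depends on Launch — holds.

Yes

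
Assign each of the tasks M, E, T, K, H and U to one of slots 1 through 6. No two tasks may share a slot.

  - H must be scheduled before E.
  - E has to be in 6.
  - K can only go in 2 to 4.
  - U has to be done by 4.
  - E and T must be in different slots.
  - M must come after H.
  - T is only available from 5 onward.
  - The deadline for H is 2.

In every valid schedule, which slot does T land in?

T's window is 5–6.
E is fixed at 6, and T can't share a slot with E.
So T must be 5.

5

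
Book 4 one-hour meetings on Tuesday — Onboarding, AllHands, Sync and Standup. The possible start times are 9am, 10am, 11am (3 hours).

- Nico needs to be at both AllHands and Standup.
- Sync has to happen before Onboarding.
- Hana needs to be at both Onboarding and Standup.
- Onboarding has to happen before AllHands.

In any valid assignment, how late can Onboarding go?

Precedence pushes Onboarding to at least 10am; downstream work caps Onboarding at 10am.
Onboarding at 10am is achievable: AllHands -> 11am, Onboarding -> 10am, Sync -> 9am, Standup -> 9am.

10am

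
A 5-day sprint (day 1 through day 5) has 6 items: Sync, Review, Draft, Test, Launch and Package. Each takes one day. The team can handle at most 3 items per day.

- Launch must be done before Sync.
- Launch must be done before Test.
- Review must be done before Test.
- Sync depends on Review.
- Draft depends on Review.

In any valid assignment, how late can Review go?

day 4

Downstream work caps Review at day 4.
Review at day 4 is achievable: Sync=day 5; Launch=day 1; Review=day 4; Draft=day 5; Test=day 5; Package=day 1.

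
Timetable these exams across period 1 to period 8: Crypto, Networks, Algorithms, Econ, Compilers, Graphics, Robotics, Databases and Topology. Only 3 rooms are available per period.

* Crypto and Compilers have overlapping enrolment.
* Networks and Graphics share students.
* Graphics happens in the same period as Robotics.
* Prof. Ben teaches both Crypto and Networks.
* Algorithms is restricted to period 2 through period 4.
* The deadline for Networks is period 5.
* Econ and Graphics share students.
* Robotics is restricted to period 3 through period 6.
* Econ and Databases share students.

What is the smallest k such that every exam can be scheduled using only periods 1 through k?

3

With at most 3 per period and 9 exams, at least 3 periods are needed.
Robotics can't be placed before period 3, so the schedule must run through at least period 3.
3 works (last occupied period: period 3): for example Algorithms -> period 2, Networks -> period 2, Robotics -> period 3, Topology -> period 1, Crypto -> period 1, Graphics -> period 3, Compilers -> period 2, Econ -> period 1, Databases -> period 3.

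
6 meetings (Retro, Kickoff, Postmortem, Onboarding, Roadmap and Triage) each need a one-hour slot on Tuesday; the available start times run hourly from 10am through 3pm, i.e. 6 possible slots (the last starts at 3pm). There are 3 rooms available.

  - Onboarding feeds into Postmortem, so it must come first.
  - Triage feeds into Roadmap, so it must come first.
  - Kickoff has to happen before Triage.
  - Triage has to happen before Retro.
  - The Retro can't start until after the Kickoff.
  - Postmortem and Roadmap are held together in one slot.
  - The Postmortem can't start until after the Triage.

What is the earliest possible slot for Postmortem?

Precedence pushes Postmortem to at least 12pm.
Postmortem at 12pm is achievable: Roadmap in 12pm; Onboarding in 10am; Retro in 12pm; Triage in 11am; Postmortem in 12pm; Kickoff in 10am.

12pm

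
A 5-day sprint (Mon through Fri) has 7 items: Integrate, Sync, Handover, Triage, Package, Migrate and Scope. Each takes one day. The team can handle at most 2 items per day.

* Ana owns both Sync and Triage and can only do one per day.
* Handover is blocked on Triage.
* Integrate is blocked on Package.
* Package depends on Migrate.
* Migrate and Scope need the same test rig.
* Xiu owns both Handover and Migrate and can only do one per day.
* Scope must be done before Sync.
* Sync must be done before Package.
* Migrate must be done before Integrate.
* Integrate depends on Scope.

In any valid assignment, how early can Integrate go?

Thu

Precedence pushes Integrate to at least Thu.
Integrate at Thu is achievable: Integrate in Thu, Handover in Wed, Triage in Mon, Sync in Tue, Migrate in Tue, Package in Wed, Scope in Mon.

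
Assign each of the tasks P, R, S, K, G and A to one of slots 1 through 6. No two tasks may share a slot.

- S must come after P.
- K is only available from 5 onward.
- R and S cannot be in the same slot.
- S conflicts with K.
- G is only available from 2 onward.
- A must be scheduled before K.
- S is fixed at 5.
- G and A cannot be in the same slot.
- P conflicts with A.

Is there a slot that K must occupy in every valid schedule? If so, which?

6

K's window is 5–6.
S is fixed at 5, and K can't share a slot with S.
So K must be 6.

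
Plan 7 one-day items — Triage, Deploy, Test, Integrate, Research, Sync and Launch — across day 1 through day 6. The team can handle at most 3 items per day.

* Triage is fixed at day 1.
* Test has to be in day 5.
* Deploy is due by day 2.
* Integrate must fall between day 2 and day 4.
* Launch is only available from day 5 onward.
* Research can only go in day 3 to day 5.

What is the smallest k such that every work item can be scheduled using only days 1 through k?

With at most 3 per day and 7 work items, at least 3 days are needed.
Test can't be placed before day 5, so the schedule must run through at least day 5.
5 works (last occupied day: day 5): for example Test -> day 5, Triage -> day 1, Research -> day 3, Sync -> day 1, Integrate -> day 2, Launch -> day 5, Deploy -> day 1.

5 days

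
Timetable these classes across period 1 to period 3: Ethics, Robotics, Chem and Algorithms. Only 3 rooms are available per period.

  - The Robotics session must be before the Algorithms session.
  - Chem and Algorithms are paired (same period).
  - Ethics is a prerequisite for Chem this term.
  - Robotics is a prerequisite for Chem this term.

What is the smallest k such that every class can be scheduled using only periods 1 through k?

2

The precedence chain requires at least 2 distinct periods.
With at most 3 per period and 4 classes, at least 2 periods are needed.
2 works (last occupied period: period 2): for example Ethics in period 1, Chem in period 2, Algorithms in period 2, Robotics in period 1.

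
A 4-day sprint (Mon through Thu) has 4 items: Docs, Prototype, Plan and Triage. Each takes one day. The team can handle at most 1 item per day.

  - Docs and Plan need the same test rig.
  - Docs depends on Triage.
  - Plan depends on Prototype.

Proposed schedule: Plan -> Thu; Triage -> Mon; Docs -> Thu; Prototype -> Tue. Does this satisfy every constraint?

Plan depends on Prototype — holds.
The team can handle at most 1 item per day — violated.
Docs and Plan need the same test rig — violated.
Docs depends on Triage — holds.

Invalid. Docs and Plan need the same test rig.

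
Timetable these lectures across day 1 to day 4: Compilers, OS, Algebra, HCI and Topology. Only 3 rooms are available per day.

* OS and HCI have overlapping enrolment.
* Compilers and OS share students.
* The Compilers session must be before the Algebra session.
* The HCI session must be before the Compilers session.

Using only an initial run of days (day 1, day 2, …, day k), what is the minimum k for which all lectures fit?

The precedence chain requires at least 3 distinct days.
With at most 3 per day and 5 lectures, at least 2 days are needed.
3 works (last occupied day: day 3): for example Algebra in day 3, Compilers in day 2, HCI in day 1, OS in day 3, Topology in day 1.

3 days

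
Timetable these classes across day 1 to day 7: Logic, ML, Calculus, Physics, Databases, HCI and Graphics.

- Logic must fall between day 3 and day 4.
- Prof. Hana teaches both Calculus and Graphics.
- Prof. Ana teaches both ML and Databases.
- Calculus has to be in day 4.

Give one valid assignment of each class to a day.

Logic in day 3, Databases in day 2, ML in day 1, Physics in day 1, Graphics in day 1, HCI in day 1, Calculus in day 4

Checking: ML(day 1) != Databases(day 2); Calculus(day 4) != Graphics(day 1); Calculus=day 4 in [day 4,day 4]; Logic=day 3 in [day 3,day 4].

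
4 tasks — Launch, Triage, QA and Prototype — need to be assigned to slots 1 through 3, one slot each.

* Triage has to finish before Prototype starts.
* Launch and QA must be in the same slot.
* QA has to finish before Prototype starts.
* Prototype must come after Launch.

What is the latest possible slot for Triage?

2

Downstream work caps Triage at 2.
Triage at 2 is achievable: Triage -> 2, Launch -> 1, Prototype -> 3, QA -> 1.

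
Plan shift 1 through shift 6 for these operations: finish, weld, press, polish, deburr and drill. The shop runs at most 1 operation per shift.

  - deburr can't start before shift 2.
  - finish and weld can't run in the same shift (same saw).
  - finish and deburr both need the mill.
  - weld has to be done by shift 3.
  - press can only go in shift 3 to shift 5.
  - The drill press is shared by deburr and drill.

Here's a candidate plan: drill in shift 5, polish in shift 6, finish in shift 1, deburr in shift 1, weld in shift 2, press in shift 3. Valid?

No — it violates: finish and deburr both need the mill

press can only go in shift 3 to shift 5 — holds.
weld has to be done by shift 3 — holds.
finish and deburr both need the mill — violated.
The shop runs at most 1 operation per shift — violated.
The drill press is shared by deburr and drill — holds.
deburr can't start before shift 2 — violated.
finish and weld can't run in the same shift (same saw) — holds.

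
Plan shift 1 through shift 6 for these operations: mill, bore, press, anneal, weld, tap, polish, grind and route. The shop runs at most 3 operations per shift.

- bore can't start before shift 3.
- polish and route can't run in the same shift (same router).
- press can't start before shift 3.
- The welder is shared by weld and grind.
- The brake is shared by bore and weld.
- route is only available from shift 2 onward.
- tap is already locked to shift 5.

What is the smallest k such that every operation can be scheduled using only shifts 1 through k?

With at most 3 per shift and 9 operations, at least 3 shifts are needed.
tap can't be placed before shift 5, so the schedule must run through at least shift 5.
5 works (last occupied shift: shift 5): for example route=shift 2, anneal=shift 1, press=shift 3, polish=shift 3, grind=shift 2, weld=shift 1, mill=shift 1, tap=shift 5, bore=shift 3.

5 shifts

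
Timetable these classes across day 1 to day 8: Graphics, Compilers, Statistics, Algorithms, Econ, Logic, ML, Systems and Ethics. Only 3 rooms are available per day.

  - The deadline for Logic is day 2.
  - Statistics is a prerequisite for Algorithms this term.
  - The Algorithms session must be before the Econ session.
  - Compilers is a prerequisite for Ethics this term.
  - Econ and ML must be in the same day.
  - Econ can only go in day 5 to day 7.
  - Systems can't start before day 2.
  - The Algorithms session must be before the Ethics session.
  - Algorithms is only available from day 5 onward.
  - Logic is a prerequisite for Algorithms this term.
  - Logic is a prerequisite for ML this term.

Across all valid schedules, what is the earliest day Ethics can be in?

day 6

Precedence pushes Ethics to at least day 6.
Ethics at day 6 is achievable: ML -> day 6, Compilers -> day 1, Graphics -> day 2, Systems -> day 2, Algorithms -> day 5, Statistics -> day 1, Ethics -> day 6, Econ -> day 6, Logic -> day 1.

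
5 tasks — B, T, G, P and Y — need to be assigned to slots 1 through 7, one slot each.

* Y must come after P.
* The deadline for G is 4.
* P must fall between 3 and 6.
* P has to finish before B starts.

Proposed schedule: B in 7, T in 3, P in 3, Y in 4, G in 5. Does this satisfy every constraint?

P must fall between 3 and 6 — holds.
P has to finish before B starts — holds.
Y must come after P — holds.
The deadline for G is 4 — violated.

No. The deadline for G is 4 is not satisfied.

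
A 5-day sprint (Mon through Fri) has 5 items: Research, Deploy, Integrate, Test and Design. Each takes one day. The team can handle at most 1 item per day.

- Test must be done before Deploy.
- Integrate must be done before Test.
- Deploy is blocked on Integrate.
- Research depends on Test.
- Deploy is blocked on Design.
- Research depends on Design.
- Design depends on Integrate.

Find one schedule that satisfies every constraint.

Integrate=Mon, Design=Wed, Test=Tue, Research=Fri, Deploy=Thu

Checking: Integrate(Mon) before Design(Wed); Integrate(Mon) before Deploy(Thu); Test(Tue) before Deploy(Thu); Design(Wed) before Deploy(Thu); Integrate(Mon) before Test(Tue); Design(Wed) before Research(Fri); Test(Tue) before Research(Fri); max 1 per day (cap 1).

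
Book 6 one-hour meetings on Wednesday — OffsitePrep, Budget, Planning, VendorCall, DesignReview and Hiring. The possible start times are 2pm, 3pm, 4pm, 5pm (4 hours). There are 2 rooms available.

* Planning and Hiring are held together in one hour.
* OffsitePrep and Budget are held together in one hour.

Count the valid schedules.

Splitting on OffsitePrep: it can be 2pm (12), 3pm (12), 4pm (12), 5pm (12). Listing each branch's schedules as (Budget, Planning, VendorCall, DesignReview, Hiring):
OffsitePrep=2pm: (2pm,3pm,4pm,4pm,3pm) (2pm,3pm,4pm,5pm,3pm) (2pm,3pm,5pm,4pm,3pm) (2pm,3pm,5pm,5pm,3pm) (2pm,4pm,3pm,3pm,4pm) (2pm,4pm,3pm,5pm,4pm) (2pm,4pm,5pm,3pm,4pm) (2pm,4pm,5pm,5pm,4pm) (2pm,5pm,3pm,3pm,5pm) (2pm,5pm,3pm,4pm,5pm) (2pm,5pm,4pm,3pm,5pm) (2pm,5pm,4pm,4pm,5pm) — 12.
OffsitePrep=3pm: (3pm,2pm,4pm,4pm,2pm) (3pm,2pm,4pm,5pm,2pm) (3pm,2pm,5pm,4pm,2pm) (3pm,2pm,5pm,5pm,2pm) (3pm,4pm,2pm,2pm,4pm) (3pm,4pm,2pm,5pm,4pm) (3pm,4pm,5pm,2pm,4pm) (3pm,4pm,5pm,5pm,4pm) (3pm,5pm,2pm,2pm,5pm) (3pm,5pm,2pm,4pm,5pm) (3pm,5pm,4pm,2pm,5pm) (3pm,5pm,4pm,4pm,5pm) — 12.
OffsitePrep=4pm: (4pm,2pm,3pm,3pm,2pm) (4pm,2pm,3pm,5pm,2pm) (4pm,2pm,5pm,3pm,2pm) (4pm,2pm,5pm,5pm,2pm) (4pm,3pm,2pm,2pm,3pm) (4pm,3pm,2pm,5pm,3pm) (4pm,3pm,5pm,2pm,3pm) (4pm,3pm,5pm,5pm,3pm) (4pm,5pm,2pm,2pm,5pm) (4pm,5pm,2pm,3pm,5pm) (4pm,5pm,3pm,2pm,5pm) (4pm,5pm,3pm,3pm,5pm) — 12.
OffsitePrep=5pm: (5pm,2pm,3pm,3pm,2pm) (5pm,2pm,3pm,4pm,2pm) (5pm,2pm,4pm,3pm,2pm) (5pm,2pm,4pm,4pm,2pm) (5pm,3pm,2pm,2pm,3pm) (5pm,3pm,2pm,4pm,3pm) (5pm,3pm,4pm,2pm,3pm) (5pm,3pm,4pm,4pm,3pm) (5pm,4pm,2pm,2pm,4pm) (5pm,4pm,2pm,3pm,4pm) (5pm,4pm,3pm,2pm,4pm) (5pm,4pm,3pm,3pm,4pm) — 12.
Summing: 12 + 12 + 12 + 12 = 48.

48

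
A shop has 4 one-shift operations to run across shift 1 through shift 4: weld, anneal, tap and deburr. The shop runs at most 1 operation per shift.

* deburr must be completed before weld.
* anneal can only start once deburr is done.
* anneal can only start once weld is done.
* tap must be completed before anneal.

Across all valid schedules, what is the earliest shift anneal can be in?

shift 4

Precedence pushes anneal to at least shift 3.
anneal at shift 4 is achievable: tap=shift 3, deburr=shift 1, anneal=shift 4, weld=shift 2.
Nothing earlier works — the capacity limit rule out every shift before shift 4.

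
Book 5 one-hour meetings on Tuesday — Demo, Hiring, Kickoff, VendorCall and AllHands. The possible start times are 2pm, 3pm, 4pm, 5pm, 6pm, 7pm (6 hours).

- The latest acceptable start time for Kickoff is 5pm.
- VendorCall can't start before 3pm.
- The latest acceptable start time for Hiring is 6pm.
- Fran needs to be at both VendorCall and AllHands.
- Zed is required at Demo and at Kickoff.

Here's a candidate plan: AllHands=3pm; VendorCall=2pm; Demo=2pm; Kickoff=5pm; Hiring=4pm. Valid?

No — it violates: VendorCall can't start before 3pm

VendorCall can't start before 3pm — violated.
The latest acceptable start time for Kickoff is 5pm — holds.
Zed is required at Demo and at Kickoff — holds.
Fran needs to be at both VendorCall and AllHands — holds.
The latest acceptable start time for Hiring is 6pm — holds.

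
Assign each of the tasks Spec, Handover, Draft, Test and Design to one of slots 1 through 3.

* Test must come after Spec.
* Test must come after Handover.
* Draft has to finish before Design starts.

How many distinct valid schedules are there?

Splitting on Spec: it can be 1 (9), 2 (6). Listing each branch's schedules as (Handover, Draft, Test, Design):
Spec=1: (1,1,2,2) (1,1,2,3) (1,1,3,2) (1,1,3,3) (1,2,2,3) (1,2,3,3) (2,1,3,2) (2,1,3,3) (2,2,3,3) — 9.
Spec=2: (1,1,3,2) (1,1,3,3) (1,2,3,3) (2,1,3,2) (2,1,3,3) (2,2,3,3) — 6.
Summing: 9 + 6 = 15.

15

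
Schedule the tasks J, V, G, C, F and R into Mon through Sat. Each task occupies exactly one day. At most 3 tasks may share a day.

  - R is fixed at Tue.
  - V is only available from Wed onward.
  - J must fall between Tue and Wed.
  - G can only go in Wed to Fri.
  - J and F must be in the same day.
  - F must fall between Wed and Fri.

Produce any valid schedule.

R=Tue; F=Wed; J=Wed; C=Mon; G=Wed; V=Thu

Checking: J = F = Wed; F=Wed in [Wed,Fri]; G=Wed in [Wed,Fri]; V=Thu in [Wed,Sat]; R=Tue in [Tue,Tue]; J=Wed in [Tue,Wed]; max 3 per day (cap 3).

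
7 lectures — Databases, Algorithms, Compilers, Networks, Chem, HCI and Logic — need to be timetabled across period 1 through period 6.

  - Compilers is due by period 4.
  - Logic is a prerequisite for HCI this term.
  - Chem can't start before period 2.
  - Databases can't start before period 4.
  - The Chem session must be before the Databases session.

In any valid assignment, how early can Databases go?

period 4

Databases is available from period 4.
Databases at period 4 is achievable: HCI=period 2; Logic=period 1; Chem=period 2; Algorithms=period 1; Networks=period 1; Databases=period 4; Compilers=period 1.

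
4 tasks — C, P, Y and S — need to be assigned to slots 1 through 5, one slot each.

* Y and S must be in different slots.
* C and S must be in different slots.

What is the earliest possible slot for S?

S at 1 is achievable: Y=2; C=2; S=1; P=1.

1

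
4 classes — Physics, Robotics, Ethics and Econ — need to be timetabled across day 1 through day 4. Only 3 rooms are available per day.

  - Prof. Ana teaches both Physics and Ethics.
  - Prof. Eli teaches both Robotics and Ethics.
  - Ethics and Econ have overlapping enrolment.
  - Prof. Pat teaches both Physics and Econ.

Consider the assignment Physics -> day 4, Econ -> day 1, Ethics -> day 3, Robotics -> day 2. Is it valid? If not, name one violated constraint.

Yes

Prof. Pat teaches both Physics and Econ — holds.
Prof. Eli teaches both Robotics and Ethics — holds.
Ethics and Econ have overlapping enrolment — holds.
Prof. Ana teaches both Physics and Ethics — holds.
Only 3 rooms are available per day — holds.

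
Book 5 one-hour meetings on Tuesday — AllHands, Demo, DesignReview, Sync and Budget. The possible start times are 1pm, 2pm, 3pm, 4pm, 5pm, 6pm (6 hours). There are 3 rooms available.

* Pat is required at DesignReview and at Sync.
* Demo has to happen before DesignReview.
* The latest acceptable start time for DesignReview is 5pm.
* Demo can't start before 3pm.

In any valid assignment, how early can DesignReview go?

Precedence pushes DesignReview to at least 4pm; DesignReview's own window allows nothing later than 5pm.
DesignReview at 4pm is achievable: DesignReview=4pm, AllHands=1pm, Budget=1pm, Demo=3pm, Sync=1pm.

4pm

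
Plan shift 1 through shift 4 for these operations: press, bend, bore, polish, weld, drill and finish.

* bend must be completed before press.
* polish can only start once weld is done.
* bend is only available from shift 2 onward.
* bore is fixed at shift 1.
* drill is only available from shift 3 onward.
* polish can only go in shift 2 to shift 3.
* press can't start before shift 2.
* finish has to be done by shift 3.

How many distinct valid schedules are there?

54

Splitting on press: it can be shift 3 (18), shift 4 (36). Listing each branch's schedules as (bend, bore, polish, weld, drill, finish) by shift number:
press=shift 3: (2,1,2,1,3,1) (2,1,2,1,3,2) (2,1,2,1,3,3) (2,1,2,1,4,1) (2,1,2,1,4,2) (2,1,2,1,4,3) (2,1,3,1,3,1) (2,1,3,1,3,2) (2,1,3,1,3,3) (2,1,3,1,4,1) (2,1,3,1,4,2) (2,1,3,1,4,3) (2,1,3,2,3,1) (2,1,3,2,3,2) (2,1,3,2,3,3) (2,1,3,2,4,1) (2,1,3,2,4,2) (2,1,3,2,4,3) — 18.
press=shift 4: (2,1,2,1,3,1) (2,1,2,1,3,2) (2,1,2,1,3,3) (2,1,2,1,4,1) (2,1,2,1,4,2) (2,1,2,1,4,3) (2,1,3,1,3,1) (2,1,3,1,3,2) (2,1,3,1,3,3) (2,1,3,1,4,1) (2,1,3,1,4,2) (2,1,3,1,4,3) (2,1,3,2,3,1) (2,1,3,2,3,2) (2,1,3,2,3,3) (2,1,3,2,4,1) (2,1,3,2,4,2) (2,1,3,2,4,3) (3,1,2,1,3,1) (3,1,2,1,3,2) (3,1,2,1,3,3) (3,1,2,1,4,1) (3,1,2,1,4,2) (3,1,2,1,4,3) (3,1,3,1,3,1) (3,1,3,1,3,2) (3,1,3,1,3,3) (3,1,3,1,4,1) (3,1,3,1,4,2) (3,1,3,1,4,3) (3,1,3,2,3,1) (3,1,3,2,3,2) (3,1,3,2,3,3) (3,1,3,2,4,1) (3,1,3,2,4,2) (3,1,3,2,4,3) — 36.
Summing: 18 + 36 = 54.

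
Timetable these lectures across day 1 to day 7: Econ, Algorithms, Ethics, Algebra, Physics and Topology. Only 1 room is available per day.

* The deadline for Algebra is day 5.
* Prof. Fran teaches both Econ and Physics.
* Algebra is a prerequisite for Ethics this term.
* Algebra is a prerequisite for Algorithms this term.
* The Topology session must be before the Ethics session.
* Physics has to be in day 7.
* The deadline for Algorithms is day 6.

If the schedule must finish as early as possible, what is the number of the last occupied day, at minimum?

7

The precedence chain requires at least 2 distinct days.
With at most 1 per day and 6 lectures, at least 6 days are needed.
Physics can't be placed before day 7, so the schedule must run through at least day 7.
7 works (last occupied day: day 7): for example Topology=day 3; Physics=day 7; Algebra=day 1; Econ=day 5; Ethics=day 4; Algorithms=day 2.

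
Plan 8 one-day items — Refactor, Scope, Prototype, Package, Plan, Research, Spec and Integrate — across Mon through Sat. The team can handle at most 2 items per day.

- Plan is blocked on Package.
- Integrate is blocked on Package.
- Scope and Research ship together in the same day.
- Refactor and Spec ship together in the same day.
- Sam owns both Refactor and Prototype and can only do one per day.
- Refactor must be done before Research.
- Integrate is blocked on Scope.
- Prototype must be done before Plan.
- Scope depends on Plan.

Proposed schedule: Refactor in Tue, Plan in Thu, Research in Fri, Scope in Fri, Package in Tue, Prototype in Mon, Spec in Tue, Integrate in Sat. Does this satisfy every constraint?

Scope depends on Plan — holds.
Integrate is blocked on Scope — holds.
Refactor and Spec ship together in the same day — holds.
Refactor must be done before Research — holds.
Prototype must be done before Plan — holds.
The team can handle at most 2 items per day — violated.
Sam owns both Refactor and Prototype and can only do one per day — holds.
Scope and Research ship together in the same day — holds.
Integrate is blocked on Package — holds.
Plan is blocked on Package — holds.

No — it violates: The team can handle at most 2 items per day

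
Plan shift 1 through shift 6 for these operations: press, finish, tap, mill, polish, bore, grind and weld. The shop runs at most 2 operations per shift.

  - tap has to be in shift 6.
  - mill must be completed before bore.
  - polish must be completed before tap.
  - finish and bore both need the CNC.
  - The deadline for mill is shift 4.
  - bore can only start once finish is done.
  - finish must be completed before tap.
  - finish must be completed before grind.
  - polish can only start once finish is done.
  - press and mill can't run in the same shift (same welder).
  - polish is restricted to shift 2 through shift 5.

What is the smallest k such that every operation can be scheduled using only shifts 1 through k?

6

The precedence chain requires at least 3 distinct shifts.
With at most 2 per shift and 8 operations, at least 4 shifts are needed.
tap can't be placed before shift 6, so the schedule must run through at least shift 6.
6 works (last occupied shift: shift 6): for example polish in shift 2; grind in shift 3; mill in shift 1; tap in shift 6; press in shift 3; finish in shift 1; bore in shift 2; weld in shift 4.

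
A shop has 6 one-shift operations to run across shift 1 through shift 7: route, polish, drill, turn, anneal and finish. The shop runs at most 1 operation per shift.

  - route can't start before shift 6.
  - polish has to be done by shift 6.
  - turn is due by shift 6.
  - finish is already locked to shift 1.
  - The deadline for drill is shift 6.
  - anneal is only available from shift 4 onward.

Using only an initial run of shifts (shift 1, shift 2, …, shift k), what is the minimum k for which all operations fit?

With at most 1 per shift and 6 operations, at least 6 shifts are needed.
route can't be placed before shift 6, so the schedule must run through at least shift 6.
6 works (last occupied shift: shift 6): for example turn in shift 5; anneal in shift 4; drill in shift 3; polish in shift 2; route in shift 6; finish in shift 1.

6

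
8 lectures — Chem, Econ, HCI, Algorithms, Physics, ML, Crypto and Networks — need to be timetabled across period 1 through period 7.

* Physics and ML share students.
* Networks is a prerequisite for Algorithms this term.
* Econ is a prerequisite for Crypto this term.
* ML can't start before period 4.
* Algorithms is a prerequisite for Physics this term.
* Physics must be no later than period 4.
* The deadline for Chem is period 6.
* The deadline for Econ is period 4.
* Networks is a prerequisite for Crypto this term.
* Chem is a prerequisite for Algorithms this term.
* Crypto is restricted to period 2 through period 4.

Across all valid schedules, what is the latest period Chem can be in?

Chem's own window allows nothing later than period 6; downstream work caps Chem at period 2.
Chem at period 2 is achievable: Chem=period 2, Algorithms=period 3, Physics=period 4, HCI=period 1, Crypto=period 2, Networks=period 1, ML=period 5, Econ=period 1.

period 2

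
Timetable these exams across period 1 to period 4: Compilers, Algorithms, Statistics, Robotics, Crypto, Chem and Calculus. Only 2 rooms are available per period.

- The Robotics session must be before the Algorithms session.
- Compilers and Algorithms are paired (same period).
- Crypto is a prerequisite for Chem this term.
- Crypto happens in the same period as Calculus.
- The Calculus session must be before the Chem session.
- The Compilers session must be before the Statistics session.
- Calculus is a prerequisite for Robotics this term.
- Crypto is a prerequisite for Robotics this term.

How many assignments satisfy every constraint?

2

Enumerating: Compilers -> period 3; Crypto -> period 1; Algorithms -> period 3; Chem -> period 2; Calculus -> period 1; Robotics -> period 2; Statistics -> period 4 | Robotics -> period 2, Crypto -> period 1, Statistics -> period 4, Chem -> period 4, Algorithms -> period 3, Calculus -> period 1, Compilers -> period 3.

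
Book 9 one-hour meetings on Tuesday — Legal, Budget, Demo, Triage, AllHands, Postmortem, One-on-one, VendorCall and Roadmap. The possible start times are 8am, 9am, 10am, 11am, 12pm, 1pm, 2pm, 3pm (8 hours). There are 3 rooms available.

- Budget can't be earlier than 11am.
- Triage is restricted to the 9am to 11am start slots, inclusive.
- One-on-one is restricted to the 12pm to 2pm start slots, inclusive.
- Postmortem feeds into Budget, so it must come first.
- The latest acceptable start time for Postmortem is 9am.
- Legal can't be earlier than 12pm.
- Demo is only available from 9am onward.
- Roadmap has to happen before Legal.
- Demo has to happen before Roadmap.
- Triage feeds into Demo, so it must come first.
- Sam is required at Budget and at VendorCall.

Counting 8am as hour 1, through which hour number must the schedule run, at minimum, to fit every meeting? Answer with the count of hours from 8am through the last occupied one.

5

The precedence chain requires at least 4 distinct hours.
With at most 3 per hour and 9 meetings, at least 3 hours are needed.
Legal can't be placed before 12pm — that is hour 5 counting from 8am — so the schedule must run through at least 5 hours.
5 works (last occupied hour: 12pm): for example Triage in 9am; Legal in 12pm; One-on-one in 12pm; Demo in 10am; Postmortem in 8am; Roadmap in 11am; AllHands in 8am; Budget in 11am; VendorCall in 8am.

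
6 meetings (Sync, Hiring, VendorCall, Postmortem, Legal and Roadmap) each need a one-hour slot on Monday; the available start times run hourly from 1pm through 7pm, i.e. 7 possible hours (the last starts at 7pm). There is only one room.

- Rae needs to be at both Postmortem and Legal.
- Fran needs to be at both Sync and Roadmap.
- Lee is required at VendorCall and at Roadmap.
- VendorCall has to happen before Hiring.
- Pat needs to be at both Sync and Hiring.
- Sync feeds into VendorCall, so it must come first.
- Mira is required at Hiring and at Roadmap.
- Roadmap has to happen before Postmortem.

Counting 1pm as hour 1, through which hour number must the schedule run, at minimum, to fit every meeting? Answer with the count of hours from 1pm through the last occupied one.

6 hours

The precedence chain requires at least 3 distinct hours.
With at most 1 per hour and 6 meetings, at least 6 hours are needed.
6 works (last occupied hour: 6pm): for example Roadmap in 4pm, Postmortem in 5pm, Sync in 1pm, VendorCall in 2pm, Legal in 6pm, Hiring in 3pm.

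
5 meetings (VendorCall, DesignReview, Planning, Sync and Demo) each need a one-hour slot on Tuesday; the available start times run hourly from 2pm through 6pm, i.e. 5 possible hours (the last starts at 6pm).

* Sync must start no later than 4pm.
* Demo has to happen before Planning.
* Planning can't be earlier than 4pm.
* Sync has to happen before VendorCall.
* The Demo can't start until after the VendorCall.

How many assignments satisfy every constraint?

25

Splitting on VendorCall: it can be 3pm (15), 4pm (10). Listing each branch's schedules as (DesignReview, Planning, Sync, Demo):
VendorCall=3pm: (2pm,5pm,2pm,4pm) (2pm,6pm,2pm,4pm) (2pm,6pm,2pm,5pm) (3pm,5pm,2pm,4pm) (3pm,6pm,2pm,4pm) (3pm,6pm,2pm,5pm) (4pm,5pm,2pm,4pm) (4pm,6pm,2pm,4pm) (4pm,6pm,2pm,5pm) (5pm,5pm,2pm,4pm) (5pm,6pm,2pm,4pm) (5pm,6pm,2pm,5pm) (6pm,5pm,2pm,4pm) (6pm,6pm,2pm,4pm) (6pm,6pm,2pm,5pm) — 15.
VendorCall=4pm: (2pm,6pm,2pm,5pm) (2pm,6pm,3pm,5pm) (3pm,6pm,2pm,5pm) (3pm,6pm,3pm,5pm) (4pm,6pm,2pm,5pm) (4pm,6pm,3pm,5pm) (5pm,6pm,2pm,5pm) (5pm,6pm,3pm,5pm) (6pm,6pm,2pm,5pm) (6pm,6pm,3pm,5pm) — 10.
Summing: 15 + 10 = 25.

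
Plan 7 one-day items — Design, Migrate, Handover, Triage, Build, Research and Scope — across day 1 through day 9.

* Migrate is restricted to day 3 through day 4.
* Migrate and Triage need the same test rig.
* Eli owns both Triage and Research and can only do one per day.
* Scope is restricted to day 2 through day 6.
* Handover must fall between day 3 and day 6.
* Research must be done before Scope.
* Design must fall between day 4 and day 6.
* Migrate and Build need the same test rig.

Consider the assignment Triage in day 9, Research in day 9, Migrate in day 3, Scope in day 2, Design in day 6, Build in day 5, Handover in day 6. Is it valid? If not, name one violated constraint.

Migrate and Build need the same test rig — holds.
Eli owns both Triage and Research and can only do one per day — violated.
Handover must fall between day 3 and day 6 — holds.
Research must be done before Scope — violated.
Design must fall between day 4 and day 6 — holds.
Migrate is restricted to day 3 through day 4 — holds.
Migrate and Triage need the same test rig — holds.
Scope is restricted to day 2 through day 6 — holds.

No — it violates: Eli owns both Triage and Research and can only do one per day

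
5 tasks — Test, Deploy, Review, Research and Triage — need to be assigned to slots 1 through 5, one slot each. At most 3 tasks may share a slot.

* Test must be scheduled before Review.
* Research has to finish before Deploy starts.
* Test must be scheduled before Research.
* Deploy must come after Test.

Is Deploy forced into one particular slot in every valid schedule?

No

Deploy can be 3 (e.g. Triage=1, Test=1, Review=2, Deploy=3, Research=2) or 4 (e.g. Deploy=4; Test=1; Research=2; Triage=1; Review=2).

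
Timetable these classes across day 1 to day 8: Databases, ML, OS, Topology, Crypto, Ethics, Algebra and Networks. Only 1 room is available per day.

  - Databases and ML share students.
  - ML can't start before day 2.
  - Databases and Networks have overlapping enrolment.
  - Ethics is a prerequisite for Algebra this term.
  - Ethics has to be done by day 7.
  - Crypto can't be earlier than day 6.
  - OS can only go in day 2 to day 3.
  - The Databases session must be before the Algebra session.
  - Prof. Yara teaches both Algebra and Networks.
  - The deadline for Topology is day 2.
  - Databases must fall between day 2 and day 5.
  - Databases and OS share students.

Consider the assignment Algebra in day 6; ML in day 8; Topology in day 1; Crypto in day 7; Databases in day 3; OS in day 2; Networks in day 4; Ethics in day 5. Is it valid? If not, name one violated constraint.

Yes, all constraints hold

Databases and Networks have overlapping enrolment — holds.
Databases must fall between day 2 and day 5 — holds.
OS can only go in day 2 to day 3 — holds.
Ethics is a prerequisite for Algebra this term — holds.
Only 1 room is available per day — holds.
Crypto can't be earlier than day 6 — holds.
The deadline for Topology is day 2 — holds.
Databases and ML share students — holds.
Prof. Yara teaches both Algebra and Networks — holds.
Ethics has to be done by day 7 — holds.
ML can't start before day 2 — holds.
The Databases session must be before the Algebra session — holds.
Databases and OS share students — holds.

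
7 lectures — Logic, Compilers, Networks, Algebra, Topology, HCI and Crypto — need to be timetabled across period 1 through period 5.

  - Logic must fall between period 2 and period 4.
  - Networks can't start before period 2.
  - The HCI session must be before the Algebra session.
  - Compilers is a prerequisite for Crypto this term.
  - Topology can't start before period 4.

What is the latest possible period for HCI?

Downstream work caps HCI at period 4.
HCI at period 4 is achievable: Compilers=period 1, HCI=period 4, Networks=period 2, Crypto=period 2, Algebra=period 5, Topology=period 4, Logic=period 2.

period 4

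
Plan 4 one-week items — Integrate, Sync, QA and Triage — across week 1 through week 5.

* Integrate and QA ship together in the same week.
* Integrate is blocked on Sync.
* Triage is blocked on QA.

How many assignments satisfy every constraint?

10

Splitting on Integrate: it can be week 2 (3), week 3 (4), week 4 (3). Listing each branch's schedules as (Sync, QA, Triage) by week number:
Integrate=week 2: (1,2,3) (1,2,4) (1,2,5) — 3.
Integrate=week 3: (1,3,4) (1,3,5) (2,3,4) (2,3,5) — 4.
Integrate=week 4: (1,4,5) (2,4,5) (3,4,5) — 3.
Summing: 3 + 4 + 3 = 10.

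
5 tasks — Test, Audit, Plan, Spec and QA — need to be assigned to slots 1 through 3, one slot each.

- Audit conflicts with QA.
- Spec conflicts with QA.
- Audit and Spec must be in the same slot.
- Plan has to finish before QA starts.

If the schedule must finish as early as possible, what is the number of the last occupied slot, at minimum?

The precedence chain requires at least 2 distinct slots.
2 works (last occupied slot: 2): for example Plan in 1, Audit in 1, Spec in 1, QA in 2, Test in 1.

2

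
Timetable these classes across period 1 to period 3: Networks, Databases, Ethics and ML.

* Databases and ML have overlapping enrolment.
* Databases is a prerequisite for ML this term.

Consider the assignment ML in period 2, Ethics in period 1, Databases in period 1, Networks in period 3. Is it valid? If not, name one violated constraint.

Databases and ML have overlapping enrolment — holds.
Databases is a prerequisite for ML this term — holds.

Valid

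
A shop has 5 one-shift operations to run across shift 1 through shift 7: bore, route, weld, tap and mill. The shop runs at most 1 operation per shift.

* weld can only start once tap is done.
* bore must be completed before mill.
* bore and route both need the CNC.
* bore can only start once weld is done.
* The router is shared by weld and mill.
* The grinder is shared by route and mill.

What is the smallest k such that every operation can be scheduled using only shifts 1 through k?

The precedence chain requires at least 4 distinct shifts.
With at most 1 per shift and 5 operations, at least 5 shifts are needed.
5 works (last occupied shift: shift 5): for example tap=shift 1; bore=shift 3; route=shift 5; mill=shift 4; weld=shift 2.

5 shifts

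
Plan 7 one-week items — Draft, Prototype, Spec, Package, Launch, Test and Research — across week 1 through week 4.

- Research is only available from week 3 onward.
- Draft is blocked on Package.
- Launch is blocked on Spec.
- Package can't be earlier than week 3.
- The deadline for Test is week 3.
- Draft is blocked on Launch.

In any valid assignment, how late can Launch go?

week 3

Precedence pushes Launch to at least week 2; downstream work caps Launch at week 3.
Launch at week 3 is achievable: Draft in week 4; Research in week 3; Package in week 3; Launch in week 3; Prototype in week 1; Test in week 1; Spec in week 1.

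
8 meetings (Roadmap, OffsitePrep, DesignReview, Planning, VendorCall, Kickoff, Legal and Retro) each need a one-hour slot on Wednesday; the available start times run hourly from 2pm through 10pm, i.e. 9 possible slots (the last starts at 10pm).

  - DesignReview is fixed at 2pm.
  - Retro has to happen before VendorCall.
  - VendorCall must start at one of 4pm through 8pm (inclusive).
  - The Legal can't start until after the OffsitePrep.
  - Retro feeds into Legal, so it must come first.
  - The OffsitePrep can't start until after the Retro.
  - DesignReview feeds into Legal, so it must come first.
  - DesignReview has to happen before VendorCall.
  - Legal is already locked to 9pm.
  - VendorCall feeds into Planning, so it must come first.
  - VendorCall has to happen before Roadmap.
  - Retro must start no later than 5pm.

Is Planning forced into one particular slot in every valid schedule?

Planning can be 5pm (e.g. Roadmap=5pm; Kickoff=2pm; OffsitePrep=3pm; DesignReview=2pm; VendorCall=4pm; Retro=2pm; Planning=5pm; Legal=9pm) or 6pm (e.g. Roadmap=5pm, OffsitePrep=3pm, Retro=2pm, Kickoff=2pm, Legal=9pm, VendorCall=4pm, DesignReview=2pm, Planning=6pm).

No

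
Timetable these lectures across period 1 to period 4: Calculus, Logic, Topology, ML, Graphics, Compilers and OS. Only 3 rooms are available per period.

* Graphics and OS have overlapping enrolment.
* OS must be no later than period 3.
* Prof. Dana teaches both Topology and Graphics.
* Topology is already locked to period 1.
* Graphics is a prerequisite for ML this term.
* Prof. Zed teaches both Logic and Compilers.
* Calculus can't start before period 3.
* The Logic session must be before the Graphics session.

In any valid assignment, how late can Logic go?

period 2

Downstream work caps Logic at period 2.
Logic at period 2 is achievable: Compilers -> period 1; ML -> period 4; Logic -> period 2; OS -> period 1; Topology -> period 1; Calculus -> period 3; Graphics -> period 3.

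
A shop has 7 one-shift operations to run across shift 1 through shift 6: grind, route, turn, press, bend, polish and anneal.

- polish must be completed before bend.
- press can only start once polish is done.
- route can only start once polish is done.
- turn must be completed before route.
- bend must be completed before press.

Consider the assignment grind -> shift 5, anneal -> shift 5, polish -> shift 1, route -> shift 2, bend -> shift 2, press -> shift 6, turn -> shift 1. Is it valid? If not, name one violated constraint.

Valid

bend must be completed before press — holds.
press can only start once polish is done — holds.
turn must be completed before route — holds.
polish must be completed before bend — holds.
route can only start once polish is done — holds.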